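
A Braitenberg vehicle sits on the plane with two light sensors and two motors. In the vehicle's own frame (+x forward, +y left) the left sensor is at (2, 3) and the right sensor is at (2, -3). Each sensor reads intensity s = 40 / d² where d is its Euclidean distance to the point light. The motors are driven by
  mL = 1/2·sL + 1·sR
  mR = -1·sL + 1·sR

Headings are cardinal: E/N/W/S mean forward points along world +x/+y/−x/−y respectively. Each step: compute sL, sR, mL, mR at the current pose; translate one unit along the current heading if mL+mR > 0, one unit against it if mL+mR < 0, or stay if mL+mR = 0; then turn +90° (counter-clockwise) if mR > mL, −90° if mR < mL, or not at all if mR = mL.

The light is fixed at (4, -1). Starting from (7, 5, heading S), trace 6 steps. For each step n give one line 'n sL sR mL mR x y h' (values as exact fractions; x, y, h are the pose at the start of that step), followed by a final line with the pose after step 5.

n=0: pose=(7,5,S); sL=10/13, sR=5/2; mL=75/26, mR=45/26; mL+mR=60/13 → advance +1; mR−mL=-15/13 → turn -1·90°
n=1: pose=(7,4,W); sL=8, sR=8/13; mL=60/13, mR=-96/13; mL+mR=-36/13 → advance -1; mR−mL=-12 → turn -1·90°
n=2: pose=(8,4,N); sL=4/5, sR=20/49; mL=198/245, mR=-96/245; mL+mR=102/245 → advance +1; mR−mL=-6/5 → turn -1·90°
n=3: pose=(8,5,E); sL=40/117, sR=8/9; mL=124/117, mR=64/117; mL+mR=188/117 → advance +1; mR−mL=-20/39 → turn -1·90°
n=4: pose=(9,5,S); sL=1/2, sR=2; mL=9/4, mR=3/2; mL+mR=15/4 → advance +1; mR−mL=-3/4 → turn -1·90°
n=5: pose=(9,4,W); sL=40/13, sR=40/73; mL=1980/949, mR=-2400/949; mL+mR=-420/949 → advance -1; mR−mL=-60/13 → turn -1·90°

0 10/13 5/2 75/26 45/26 7 5 S
1 8 8/13 60/13 -96/13 7 4 W
2 4/5 20/49 198/245 -96/245 8 4 N
3 40/117 8/9 124/117 64/117 8 5 E
4 1/2 2 9/4 3/2 9 5 S
5 40/13 40/73 1980/949 -2400/949 9 4 W
final 10 4 N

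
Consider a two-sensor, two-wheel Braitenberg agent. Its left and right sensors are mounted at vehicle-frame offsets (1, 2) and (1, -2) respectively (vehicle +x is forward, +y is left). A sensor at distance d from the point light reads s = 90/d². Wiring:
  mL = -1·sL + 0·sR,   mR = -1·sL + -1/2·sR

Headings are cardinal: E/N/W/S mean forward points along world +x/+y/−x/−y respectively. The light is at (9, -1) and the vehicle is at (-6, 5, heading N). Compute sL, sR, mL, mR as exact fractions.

45/169 45/109 -45/169 -17415/36842

left sensor world pos  = (-8, 6); dL² = 338
right sensor world pos = (-4, 6); dR² = 218
sL = 90/338 = 45/169
sR = 90/218 = 45/109
mL = -1·sL + 0·sR = -45/169
mR = -1·sL + -1/2·sR = -17415/36842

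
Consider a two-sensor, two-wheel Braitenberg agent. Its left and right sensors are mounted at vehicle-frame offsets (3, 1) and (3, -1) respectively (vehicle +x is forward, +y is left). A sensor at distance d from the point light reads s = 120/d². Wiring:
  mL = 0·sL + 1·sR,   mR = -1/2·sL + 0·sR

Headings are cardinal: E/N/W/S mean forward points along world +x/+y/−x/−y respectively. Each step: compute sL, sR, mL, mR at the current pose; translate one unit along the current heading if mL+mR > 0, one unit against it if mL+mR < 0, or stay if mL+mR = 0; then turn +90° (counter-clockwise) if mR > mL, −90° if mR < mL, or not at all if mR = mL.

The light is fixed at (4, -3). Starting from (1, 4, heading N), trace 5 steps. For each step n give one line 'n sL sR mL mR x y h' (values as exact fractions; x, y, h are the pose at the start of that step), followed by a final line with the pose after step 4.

0 30/29 15/13 15/13 -15/29 1 4 N
1 40/27 120/49 120/49 -20/27 1 5 E
2 60/13 60/17 60/17 -30/13 2 5 S
3 120/61 120/89 120/89 -60/61 2 4 W
4 30/29 15/13 15/13 -15/29 1 4 N
final 1 5 E

n=0: pose=(1,4,N); sL=30/29, sR=15/13; mL=15/13, mR=-15/29; mL+mR=240/377 → advance +1; mR−mL=-630/377 → turn -1·90°
n=1: pose=(1,5,E); sL=40/27, sR=120/49; mL=120/49, mR=-20/27; mL+mR=2260/1323 → advance +1; mR−mL=-4220/1323 → turn -1·90°
n=2: pose=(2,5,S); sL=60/13, sR=60/17; mL=60/17, mR=-30/13; mL+mR=270/221 → advance +1; mR−mL=-1290/221 → turn -1·90°
n=3: pose=(2,4,W); sL=120/61, sR=120/89; mL=120/89, mR=-60/61; mL+mR=1980/5429 → advance +1; mR−mL=-12660/5429 → turn -1·90°
n=4: pose=(1,4,N); sL=30/29, sR=15/13; mL=15/13, mR=-15/29; mL+mR=240/377 → advance +1; mR−mL=-630/377 → turn -1·90°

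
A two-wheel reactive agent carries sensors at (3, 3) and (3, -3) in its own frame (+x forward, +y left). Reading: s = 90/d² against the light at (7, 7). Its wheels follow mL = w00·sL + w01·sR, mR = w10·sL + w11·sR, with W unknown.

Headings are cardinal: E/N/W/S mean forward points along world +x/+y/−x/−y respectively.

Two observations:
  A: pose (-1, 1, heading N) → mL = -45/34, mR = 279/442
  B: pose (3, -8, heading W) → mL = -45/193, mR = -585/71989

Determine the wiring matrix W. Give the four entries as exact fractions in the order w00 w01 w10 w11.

obs A: pose=(-1,1,N) → sL=9/13, sR=45/17, mL=-45/34, mR=279/442
obs B: pose=(3,-8,W) → sL=90/373, sR=90/193, mL=-45/193, mR=-585/71989
sensor matrix S = [[9/13, 45/17], [90/373, 90/193]]; det S = -5025240/15909569
solve [mL_A; mL_B] = S·[w00; w01] and [mR_A; mR_B] = S·[w10; w11]:
  w00 = 0, w01 = -1/2, w10 = -1, w11 = 1/2

0 -1/2 -1 1/2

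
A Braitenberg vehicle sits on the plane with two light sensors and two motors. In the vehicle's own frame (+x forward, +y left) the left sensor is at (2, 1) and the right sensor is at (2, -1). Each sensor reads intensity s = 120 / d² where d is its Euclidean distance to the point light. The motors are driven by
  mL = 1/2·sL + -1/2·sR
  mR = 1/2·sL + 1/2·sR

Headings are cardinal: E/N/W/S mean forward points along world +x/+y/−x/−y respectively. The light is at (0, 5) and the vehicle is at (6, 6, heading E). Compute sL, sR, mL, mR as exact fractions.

30/17 15/8 -15/272 495/272

left sensor world pos  = (8, 7); dL² = 68
right sensor world pos = (8, 5); dR² = 64
sL = 120/68 = 30/17
sR = 120/64 = 15/8
mL = 1/2·sL + -1/2·sR = -15/272
mR = 1/2·sL + 1/2·sR = 495/272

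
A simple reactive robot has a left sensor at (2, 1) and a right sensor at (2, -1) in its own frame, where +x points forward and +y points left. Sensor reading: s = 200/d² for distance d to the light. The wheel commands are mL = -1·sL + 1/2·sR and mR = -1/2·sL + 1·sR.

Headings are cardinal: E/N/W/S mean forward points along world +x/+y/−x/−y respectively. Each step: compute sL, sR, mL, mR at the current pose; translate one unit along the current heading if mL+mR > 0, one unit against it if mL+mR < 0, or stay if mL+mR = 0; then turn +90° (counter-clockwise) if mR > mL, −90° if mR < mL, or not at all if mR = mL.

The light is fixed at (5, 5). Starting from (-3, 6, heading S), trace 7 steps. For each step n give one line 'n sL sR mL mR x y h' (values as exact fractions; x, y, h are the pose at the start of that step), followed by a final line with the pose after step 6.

n=0: pose=(-3,6,S); sL=4, sR=100/41; mL=-114/41, mR=18/41; mL+mR=-96/41 → advance -1; mR−mL=132/41 → turn +1·90°
n=1: pose=(-3,7,E); sL=40/9, sR=200/37; mL=-580/333, mR=1060/333; mL+mR=160/111 → advance +1; mR−mL=1640/333 → turn +1·90°
n=2: pose=(-2,7,N); sL=5/2, sR=50/13; mL=-15/26, mR=135/52; mL+mR=105/52 → advance +1; mR−mL=165/52 → turn +1·90°
n=3: pose=(-2,8,W); sL=40/17, sR=200/97; mL=-2180/1649, mR=1460/1649; mL+mR=-720/1649 → advance -1; mR−mL=3640/1649 → turn +1·90°
n=4: pose=(-1,8,S); sL=100/13, sR=4; mL=-74/13, mR=2/13; mL+mR=-72/13 → advance -1; mR−mL=76/13 → turn +1·90°
n=5: pose=(-1,9,E); sL=200/41, sR=8; mL=-36/41, mR=228/41; mL+mR=192/41 → advance +1; mR−mL=264/41 → turn +1·90°
n=6: pose=(0,9,N); sL=25/9, sR=50/13; mL=-100/117, mR=575/234; mL+mR=125/78 → advance +1; mR−mL=775/234 → turn +1·90°

0 4 100/41 -114/41 18/41 -3 6 S
1 40/9 200/37 -580/333 1060/333 -3 7 E
2 5/2 50/13 -15/26 135/52 -2 7 N
3 40/17 200/97 -2180/1649 1460/1649 -2 8 W
4 100/13 4 -74/13 2/13 -1 8 S
5 200/41 8 -36/41 228/41 -1 9 E
6 25/9 50/13 -100/117 575/234 0 9 N
final 0 10 W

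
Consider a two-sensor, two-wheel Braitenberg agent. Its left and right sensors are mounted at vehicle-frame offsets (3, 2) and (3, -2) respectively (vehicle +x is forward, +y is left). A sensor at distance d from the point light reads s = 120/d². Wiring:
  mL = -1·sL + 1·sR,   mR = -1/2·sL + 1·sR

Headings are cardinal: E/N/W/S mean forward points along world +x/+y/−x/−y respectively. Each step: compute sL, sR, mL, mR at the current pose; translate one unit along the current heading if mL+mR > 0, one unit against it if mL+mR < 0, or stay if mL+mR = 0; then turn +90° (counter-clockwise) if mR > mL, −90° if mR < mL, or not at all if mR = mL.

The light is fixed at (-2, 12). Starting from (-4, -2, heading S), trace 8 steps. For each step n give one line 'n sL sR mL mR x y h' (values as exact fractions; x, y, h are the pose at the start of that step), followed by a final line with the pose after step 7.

0 120/289 24/61 -384/17629 3276/17629 -4 -2 S
1 12/17 12/29 -144/493 30/493 -4 -3 E
2 120/169 24/29 576/4901 2316/4901 -5 -3 N
3 30/73 2/3 56/219 101/219 -5 -2 W
4 120/293 24/65 -768/19045 3132/19045 -6 -2 S
5 12/17 12/29 -144/493 30/493 -6 -3 E
6 120/193 40/51 1600/9843 4660/9843 -7 -3 N
7 3/8 15/26 21/104 81/208 -7 -2 W
final -8 -2 S

n=0: pose=(-4,-2,S); sL=120/289, sR=24/61; mL=-384/17629, mR=3276/17629; mL+mR=2892/17629 → advance +1; mR−mL=60/289 → turn +1·90°
n=1: pose=(-4,-3,E); sL=12/17, sR=12/29; mL=-144/493, mR=30/493; mL+mR=-114/493 → advance -1; mR−mL=6/17 → turn +1·90°
n=2: pose=(-5,-3,N); sL=120/169, sR=24/29; mL=576/4901, mR=2316/4901; mL+mR=2892/4901 → advance +1; mR−mL=60/169 → turn +1·90°
n=3: pose=(-5,-2,W); sL=30/73, sR=2/3; mL=56/219, mR=101/219; mL+mR=157/219 → advance +1; mR−mL=15/73 → turn +1·90°
n=4: pose=(-6,-2,S); sL=120/293, sR=24/65; mL=-768/19045, mR=3132/19045; mL+mR=2364/19045 → advance +1; mR−mL=60/293 → turn +1·90°
n=5: pose=(-6,-3,E); sL=12/17, sR=12/29; mL=-144/493, mR=30/493; mL+mR=-114/493 → advance -1; mR−mL=6/17 → turn +1·90°
n=6: pose=(-7,-3,N); sL=120/193, sR=40/51; mL=1600/9843, mR=4660/9843; mL+mR=6260/9843 → advance +1; mR−mL=60/193 → turn +1·90°
n=7: pose=(-7,-2,W); sL=3/8, sR=15/26; mL=21/104, mR=81/208; mL+mR=123/208 → advance +1; mR−mL=3/16 → turn +1·90°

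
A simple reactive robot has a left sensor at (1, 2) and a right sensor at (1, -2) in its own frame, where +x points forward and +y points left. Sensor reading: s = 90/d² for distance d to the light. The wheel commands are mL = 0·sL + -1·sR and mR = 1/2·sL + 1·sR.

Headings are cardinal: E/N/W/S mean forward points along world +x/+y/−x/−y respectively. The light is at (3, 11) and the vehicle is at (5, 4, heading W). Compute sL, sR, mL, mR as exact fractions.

left sensor world pos  = (4, 2); dL² = 82
right sensor world pos = (4, 6); dR² = 26
sL = 90/82 = 45/41
sR = 90/26 = 45/13
mL = 0·sL + -1·sR = -45/13
mR = 1/2·sL + 1·sR = 4275/1066

45/41 45/13 -45/13 4275/1066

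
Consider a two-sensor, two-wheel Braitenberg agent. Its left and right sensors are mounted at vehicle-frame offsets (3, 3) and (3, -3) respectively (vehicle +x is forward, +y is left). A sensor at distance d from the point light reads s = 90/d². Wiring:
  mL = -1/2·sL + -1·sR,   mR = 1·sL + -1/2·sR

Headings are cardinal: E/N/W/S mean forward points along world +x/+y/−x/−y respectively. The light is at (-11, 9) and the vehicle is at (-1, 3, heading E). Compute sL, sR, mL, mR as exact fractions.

45/89 9/25 -2727/4450 1449/4450

left sensor world pos  = (2, 6); dL² = 178
right sensor world pos = (2, 0); dR² = 250
sL = 90/178 = 45/89
sR = 90/250 = 9/25
mL = -1/2·sL + -1·sR = -2727/4450
mR = 1·sL + -1/2·sR = 1449/4450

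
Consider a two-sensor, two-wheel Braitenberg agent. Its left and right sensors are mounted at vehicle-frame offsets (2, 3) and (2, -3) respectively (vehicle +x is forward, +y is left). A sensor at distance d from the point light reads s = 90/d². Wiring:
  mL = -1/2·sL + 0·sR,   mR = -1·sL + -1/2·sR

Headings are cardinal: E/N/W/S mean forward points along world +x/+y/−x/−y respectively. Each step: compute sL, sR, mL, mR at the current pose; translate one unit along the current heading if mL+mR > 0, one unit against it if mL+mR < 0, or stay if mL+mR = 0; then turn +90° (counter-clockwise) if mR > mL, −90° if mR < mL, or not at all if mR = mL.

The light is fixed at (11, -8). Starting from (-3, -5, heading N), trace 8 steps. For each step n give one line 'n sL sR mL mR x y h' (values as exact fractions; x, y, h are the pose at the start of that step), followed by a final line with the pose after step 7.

n=0: pose=(-3,-5,N); sL=45/157, sR=45/73; mL=-45/314, mR=-13635/22922; mL+mR=-8460/11461 → advance -1; mR−mL=-5175/11461 → turn -1·90°
n=1: pose=(-3,-6,E); sL=90/169, sR=18/29; mL=-45/169, mR=-4131/4901; mL+mR=-5436/4901 → advance -1; mR−mL=-2826/4901 → turn -1·90°
n=2: pose=(-4,-6,S); sL=5/8, sR=5/18; mL=-5/16, mR=-55/72; mL+mR=-155/144 → advance -1; mR−mL=-65/144 → turn -1·90°
n=3: pose=(-4,-5,W); sL=90/289, sR=18/65; mL=-45/289, mR=-8451/18785; mL+mR=-11376/18785 → advance -1; mR−mL=-5526/18785 → turn -1·90°
n=4: pose=(-3,-5,N); sL=45/157, sR=45/73; mL=-45/314, mR=-13635/22922; mL+mR=-8460/11461 → advance -1; mR−mL=-5175/11461 → turn -1·90°
n=5: pose=(-3,-6,E); sL=90/169, sR=18/29; mL=-45/169, mR=-4131/4901; mL+mR=-5436/4901 → advance -1; mR−mL=-2826/4901 → turn -1·90°
n=6: pose=(-4,-6,S); sL=5/8, sR=5/18; mL=-5/16, mR=-55/72; mL+mR=-155/144 → advance -1; mR−mL=-65/144 → turn -1·90°
n=7: pose=(-4,-5,W); sL=90/289, sR=18/65; mL=-45/289, mR=-8451/18785; mL+mR=-11376/18785 → advance -1; mR−mL=-5526/18785 → turn -1·90°

0 45/157 45/73 -45/314 -13635/22922 -3 -5 N
1 90/169 18/29 -45/169 -4131/4901 -3 -6 E
2 5/8 5/18 -5/16 -55/72 -4 -6 S
3 90/289 18/65 -45/289 -8451/18785 -4 -5 W
4 45/157 45/73 -45/314 -13635/22922 -3 -5 N
5 90/169 18/29 -45/169 -4131/4901 -3 -6 E
6 5/8 5/18 -5/16 -55/72 -4 -6 S
7 90/289 18/65 -45/289 -8451/18785 -4 -5 W
final -3 -5 N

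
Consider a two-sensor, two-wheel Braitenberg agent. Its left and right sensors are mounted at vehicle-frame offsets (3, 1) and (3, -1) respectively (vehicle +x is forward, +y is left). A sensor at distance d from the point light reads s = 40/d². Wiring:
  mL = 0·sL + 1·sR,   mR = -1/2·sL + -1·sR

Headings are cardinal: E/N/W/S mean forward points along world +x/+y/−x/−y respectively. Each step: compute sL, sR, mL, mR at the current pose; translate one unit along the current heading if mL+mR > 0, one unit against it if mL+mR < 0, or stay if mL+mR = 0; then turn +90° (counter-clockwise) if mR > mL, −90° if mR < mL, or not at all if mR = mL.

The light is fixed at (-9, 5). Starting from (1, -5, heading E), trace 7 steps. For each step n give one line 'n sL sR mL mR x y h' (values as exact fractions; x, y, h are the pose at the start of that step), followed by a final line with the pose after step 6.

0 4/25 4/29 4/29 -158/725 1 -5 E
1 40/269 40/233 40/233 -15420/62677 0 -5 S
2 5/17 2/5 2/5 -93/170 0 -4 W
3 40/117 40/157 40/157 -7820/18369 1 -4 N
4 4/25 4/29 4/29 -158/725 1 -5 E
5 40/269 40/233 40/233 -15420/62677 0 -5 S
6 5/17 2/5 2/5 -93/170 0 -4 W
final 1 -4 N

n=0: pose=(1,-5,E); sL=4/25, sR=4/29; mL=4/29, mR=-158/725; mL+mR=-2/25 → advance -1; mR−mL=-258/725 → turn -1·90°
n=1: pose=(0,-5,S); sL=40/269, sR=40/233; mL=40/233, mR=-15420/62677; mL+mR=-20/269 → advance -1; mR−mL=-26180/62677 → turn -1·90°
n=2: pose=(0,-4,W); sL=5/17, sR=2/5; mL=2/5, mR=-93/170; mL+mR=-5/34 → advance -1; mR−mL=-161/170 → turn -1·90°
n=3: pose=(1,-4,N); sL=40/117, sR=40/157; mL=40/157, mR=-7820/18369; mL+mR=-20/117 → advance -1; mR−mL=-12500/18369 → turn -1·90°
n=4: pose=(1,-5,E); sL=4/25, sR=4/29; mL=4/29, mR=-158/725; mL+mR=-2/25 → advance -1; mR−mL=-258/725 → turn -1·90°
n=5: pose=(0,-5,S); sL=40/269, sR=40/233; mL=40/233, mR=-15420/62677; mL+mR=-20/269 → advance -1; mR−mL=-26180/62677 → turn -1·90°
n=6: pose=(0,-4,W); sL=5/17, sR=2/5; mL=2/5, mR=-93/170; mL+mR=-5/34 → advance -1; mR−mL=-161/170 → turn -1·90°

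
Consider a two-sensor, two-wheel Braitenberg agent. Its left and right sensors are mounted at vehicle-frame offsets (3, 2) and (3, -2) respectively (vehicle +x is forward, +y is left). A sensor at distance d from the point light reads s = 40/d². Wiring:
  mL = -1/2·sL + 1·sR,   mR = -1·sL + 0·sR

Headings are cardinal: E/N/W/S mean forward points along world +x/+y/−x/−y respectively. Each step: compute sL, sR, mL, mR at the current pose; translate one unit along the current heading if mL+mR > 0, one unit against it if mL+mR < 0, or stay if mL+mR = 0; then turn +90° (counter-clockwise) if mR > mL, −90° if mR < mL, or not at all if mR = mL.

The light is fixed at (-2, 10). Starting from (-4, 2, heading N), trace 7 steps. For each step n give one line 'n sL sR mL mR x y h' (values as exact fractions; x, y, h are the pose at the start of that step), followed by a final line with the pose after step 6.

n=0: pose=(-4,2,N); sL=40/41, sR=8/5; mL=228/205, mR=-40/41; mL+mR=28/205 → advance +1; mR−mL=-428/205 → turn -1·90°
n=1: pose=(-4,3,E); sL=20/13, sR=20/41; mL=-150/533, mR=-20/13; mL+mR=-970/533 → advance -1; mR−mL=-670/533 → turn -1·90°
n=2: pose=(-5,3,S); sL=40/101, sR=8/25; mL=308/2525, mR=-40/101; mL+mR=-692/2525 → advance -1; mR−mL=-1308/2525 → turn -1·90°
n=3: pose=(-5,4,W); sL=2/5, sR=10/13; mL=37/65, mR=-2/5; mL+mR=11/65 → advance +1; mR−mL=-63/65 → turn -1·90°
n=4: pose=(-6,4,N); sL=8/9, sR=40/13; mL=308/117, mR=-8/9; mL+mR=68/39 → advance +1; mR−mL=-412/117 → turn -1·90°
n=5: pose=(-6,5,E); sL=4, sR=4/5; mL=-6/5, mR=-4; mL+mR=-26/5 → advance -1; mR−mL=-14/5 → turn -1·90°
n=6: pose=(-7,5,S); sL=40/73, sR=40/113; mL=660/8249, mR=-40/73; mL+mR=-3860/8249 → advance -1; mR−mL=-5180/8249 → turn -1·90°

0 40/41 8/5 228/205 -40/41 -4 2 N
1 20/13 20/41 -150/533 -20/13 -4 3 E
2 40/101 8/25 308/2525 -40/101 -5 3 S
3 2/5 10/13 37/65 -2/5 -5 4 W
4 8/9 40/13 308/117 -8/9 -6 4 N
5 4 4/5 -6/5 -4 -6 5 E
6 40/73 40/113 660/8249 -40/73 -7 5 S
final -7 6 W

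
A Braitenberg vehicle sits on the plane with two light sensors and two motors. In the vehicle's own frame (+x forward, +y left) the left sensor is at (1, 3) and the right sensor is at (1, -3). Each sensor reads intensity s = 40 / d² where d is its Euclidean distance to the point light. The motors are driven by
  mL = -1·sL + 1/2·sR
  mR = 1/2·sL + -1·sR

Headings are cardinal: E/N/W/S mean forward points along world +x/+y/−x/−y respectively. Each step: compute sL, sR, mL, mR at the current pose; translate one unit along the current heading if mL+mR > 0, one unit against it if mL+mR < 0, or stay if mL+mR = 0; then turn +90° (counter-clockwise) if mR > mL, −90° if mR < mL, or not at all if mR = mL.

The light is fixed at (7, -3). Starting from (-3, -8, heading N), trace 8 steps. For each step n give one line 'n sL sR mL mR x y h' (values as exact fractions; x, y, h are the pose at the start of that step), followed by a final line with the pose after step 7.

0 8/37 8/13 44/481 -244/481 -3 -8 N
1 4/9 20/81 -26/81 -2/81 -3 -9 E
2 40/221 40/89 860/19669 -7060/19669 -4 -9 N
3 10/29 1/5 -71/290 -4/145 -4 -10 E
4 40/261 40/117 20/1131 -100/377 -5 -10 N
5 20/73 20/121 -1690/8833 -250/8833 -5 -11 E
6 8/61 40/149 28/9089 -1844/9089 -6 -11 N
7 2/9 5/36 -11/72 -1/36 -6 -12 E
final -7 -12 N

n=0: pose=(-3,-8,N); sL=8/37, sR=8/13; mL=44/481, mR=-244/481; mL+mR=-200/481 → advance -1; mR−mL=-288/481 → turn -1·90°
n=1: pose=(-3,-9,E); sL=4/9, sR=20/81; mL=-26/81, mR=-2/81; mL+mR=-28/81 → advance -1; mR−mL=8/27 → turn +1·90°
n=2: pose=(-4,-9,N); sL=40/221, sR=40/89; mL=860/19669, mR=-7060/19669; mL+mR=-6200/19669 → advance -1; mR−mL=-7920/19669 → turn -1·90°
n=3: pose=(-4,-10,E); sL=10/29, sR=1/5; mL=-71/290, mR=-4/145; mL+mR=-79/290 → advance -1; mR−mL=63/290 → turn +1·90°
n=4: pose=(-5,-10,N); sL=40/261, sR=40/117; mL=20/1131, mR=-100/377; mL+mR=-280/1131 → advance -1; mR−mL=-320/1131 → turn -1·90°
n=5: pose=(-5,-11,E); sL=20/73, sR=20/121; mL=-1690/8833, mR=-250/8833; mL+mR=-1940/8833 → advance -1; mR−mL=1440/8833 → turn +1·90°
n=6: pose=(-6,-11,N); sL=8/61, sR=40/149; mL=28/9089, mR=-1844/9089; mL+mR=-1816/9089 → advance -1; mR−mL=-1872/9089 → turn -1·90°
n=7: pose=(-6,-12,E); sL=2/9, sR=5/36; mL=-11/72, mR=-1/36; mL+mR=-13/72 → advance -1; mR−mL=1/8 → turn +1·90°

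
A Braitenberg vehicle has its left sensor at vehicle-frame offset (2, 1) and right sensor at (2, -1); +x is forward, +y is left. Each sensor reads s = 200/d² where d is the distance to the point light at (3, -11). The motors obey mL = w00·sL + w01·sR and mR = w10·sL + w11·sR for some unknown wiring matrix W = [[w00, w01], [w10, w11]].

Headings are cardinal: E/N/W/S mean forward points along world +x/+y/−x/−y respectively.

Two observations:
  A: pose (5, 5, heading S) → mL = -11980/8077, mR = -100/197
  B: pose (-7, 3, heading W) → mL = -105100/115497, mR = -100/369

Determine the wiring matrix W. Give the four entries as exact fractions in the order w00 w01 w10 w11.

-1 -1/2 0 -1/2

obs A: pose=(5,5,S) → sL=40/41, sR=200/197, mL=-11980/8077, mR=-100/197
obs B: pose=(-7,3,W) → sL=200/313, sR=200/369, mL=-105100/115497, mR=-100/369
sensor matrix S = [[40/41, 200/197], [200/313, 200/369]]; det S = -111872000/932869269
solve [mL_A; mL_B] = S·[w00; w01] and [mR_A; mR_B] = S·[w10; w11]:
  w00 = -1, w01 = -1/2, w10 = 0, w11 = -1/2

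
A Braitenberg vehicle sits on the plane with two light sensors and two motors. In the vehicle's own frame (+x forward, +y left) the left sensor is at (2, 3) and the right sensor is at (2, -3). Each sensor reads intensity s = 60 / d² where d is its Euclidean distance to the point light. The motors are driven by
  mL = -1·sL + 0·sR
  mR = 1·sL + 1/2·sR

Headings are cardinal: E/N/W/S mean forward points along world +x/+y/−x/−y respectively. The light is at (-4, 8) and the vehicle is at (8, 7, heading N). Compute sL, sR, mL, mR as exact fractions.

30/41 30/113 -30/41 4005/4633

left sensor world pos  = (5, 9); dL² = 82
right sensor world pos = (11, 9); dR² = 226
sL = 60/82 = 30/41
sR = 60/226 = 30/113
mL = -1·sL + 0·sR = -30/41
mR = 1·sL + 1/2·sR = 4005/4633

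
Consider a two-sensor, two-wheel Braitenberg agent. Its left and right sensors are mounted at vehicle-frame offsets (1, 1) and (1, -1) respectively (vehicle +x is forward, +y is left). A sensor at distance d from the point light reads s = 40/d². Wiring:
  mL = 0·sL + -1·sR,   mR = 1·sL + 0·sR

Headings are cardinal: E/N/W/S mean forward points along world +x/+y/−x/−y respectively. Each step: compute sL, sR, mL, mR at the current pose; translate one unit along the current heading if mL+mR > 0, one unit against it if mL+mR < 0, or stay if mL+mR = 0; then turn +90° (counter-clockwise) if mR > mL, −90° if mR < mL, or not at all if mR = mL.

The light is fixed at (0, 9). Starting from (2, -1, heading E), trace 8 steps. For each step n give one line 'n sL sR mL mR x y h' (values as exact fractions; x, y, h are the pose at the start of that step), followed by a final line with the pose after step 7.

n=0: pose=(2,-1,E); sL=4/9, sR=4/13; mL=-4/13, mR=4/9; mL+mR=16/117 → advance +1; mR−mL=88/117 → turn +1·90°
n=1: pose=(3,-1,N); sL=8/17, sR=40/97; mL=-40/97, mR=8/17; mL+mR=96/1649 → advance +1; mR−mL=1456/1649 → turn +1·90°
n=2: pose=(3,0,W); sL=5/13, sR=10/17; mL=-10/17, mR=5/13; mL+mR=-45/221 → advance -1; mR−mL=215/221 → turn +1·90°
n=3: pose=(4,0,S); sL=8/25, sR=40/109; mL=-40/109, mR=8/25; mL+mR=-128/2725 → advance -1; mR−mL=1872/2725 → turn +1·90°
n=4: pose=(4,1,E); sL=20/37, sR=20/53; mL=-20/53, mR=20/37; mL+mR=320/1961 → advance +1; mR−mL=1800/1961 → turn +1·90°
n=5: pose=(5,1,N); sL=8/13, sR=8/17; mL=-8/17, mR=8/13; mL+mR=32/221 → advance +1; mR−mL=240/221 → turn +1·90°
n=6: pose=(5,2,W); sL=1/2, sR=10/13; mL=-10/13, mR=1/2; mL+mR=-7/26 → advance -1; mR−mL=33/26 → turn +1·90°
n=7: pose=(6,2,S); sL=40/113, sR=40/89; mL=-40/89, mR=40/113; mL+mR=-960/10057 → advance -1; mR−mL=8080/10057 → turn +1·90°

0 4/9 4/13 -4/13 4/9 2 -1 E
1 8/17 40/97 -40/97 8/17 3 -1 N
2 5/13 10/17 -10/17 5/13 3 0 W
3 8/25 40/109 -40/109 8/25 4 0 S
4 20/37 20/53 -20/53 20/37 4 1 E
5 8/13 8/17 -8/17 8/13 5 1 N
6 1/2 10/13 -10/13 1/2 5 2 W
7 40/113 40/89 -40/89 40/113 6 2 S
final 6 3 E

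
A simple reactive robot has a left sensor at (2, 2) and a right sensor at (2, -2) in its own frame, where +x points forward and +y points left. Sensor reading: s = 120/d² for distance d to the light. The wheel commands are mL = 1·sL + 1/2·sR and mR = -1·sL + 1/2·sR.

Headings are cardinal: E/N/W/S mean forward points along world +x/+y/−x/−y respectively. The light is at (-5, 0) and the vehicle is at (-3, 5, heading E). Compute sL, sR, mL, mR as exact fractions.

24/13 24/5 276/65 36/65

left sensor world pos  = (-1, 7); dL² = 65
right sensor world pos = (-1, 3); dR² = 25
sL = 120/65 = 24/13
sR = 120/25 = 24/5
mL = 1·sL + 1/2·sR = 276/65
mR = -1·sL + 1/2·sR = 36/65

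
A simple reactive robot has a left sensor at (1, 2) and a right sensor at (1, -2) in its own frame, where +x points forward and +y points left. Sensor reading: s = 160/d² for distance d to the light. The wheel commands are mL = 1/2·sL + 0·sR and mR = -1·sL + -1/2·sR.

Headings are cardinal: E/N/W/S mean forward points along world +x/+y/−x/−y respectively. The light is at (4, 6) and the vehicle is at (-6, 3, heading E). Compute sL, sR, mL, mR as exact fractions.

left sensor world pos  = (-5, 5); dL² = 82
right sensor world pos = (-5, 1); dR² = 106
sL = 160/82 = 80/41
sR = 160/106 = 80/53
mL = 1/2·sL + 0·sR = 40/41
mR = -1·sL + -1/2·sR = -5880/2173

80/41 80/53 40/41 -5880/2173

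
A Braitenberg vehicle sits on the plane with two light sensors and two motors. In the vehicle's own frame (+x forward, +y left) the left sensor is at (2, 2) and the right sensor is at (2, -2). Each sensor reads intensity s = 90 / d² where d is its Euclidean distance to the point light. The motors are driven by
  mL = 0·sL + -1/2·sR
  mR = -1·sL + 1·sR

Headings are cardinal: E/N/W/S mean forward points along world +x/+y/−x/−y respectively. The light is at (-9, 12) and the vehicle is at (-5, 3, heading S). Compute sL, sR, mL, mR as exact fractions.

left sensor world pos  = (-3, 1); dL² = 157
right sensor world pos = (-7, 1); dR² = 125
sL = 90/157 = 90/157
sR = 90/125 = 18/25
mL = 0·sL + -1/2·sR = -9/25
mR = -1·sL + 1·sR = 576/3925

90/157 18/25 -9/25 576/3925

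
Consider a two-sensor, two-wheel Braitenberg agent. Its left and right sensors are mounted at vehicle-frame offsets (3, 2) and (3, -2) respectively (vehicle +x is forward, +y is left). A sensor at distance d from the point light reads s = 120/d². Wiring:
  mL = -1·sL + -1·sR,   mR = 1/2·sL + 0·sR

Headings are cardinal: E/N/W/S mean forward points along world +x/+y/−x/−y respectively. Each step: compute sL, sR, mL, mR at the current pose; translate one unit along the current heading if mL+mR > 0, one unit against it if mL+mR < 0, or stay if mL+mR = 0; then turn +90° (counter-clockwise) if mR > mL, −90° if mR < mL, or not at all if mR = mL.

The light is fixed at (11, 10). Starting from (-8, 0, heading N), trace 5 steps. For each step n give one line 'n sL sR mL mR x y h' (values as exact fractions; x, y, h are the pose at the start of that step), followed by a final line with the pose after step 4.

0 12/49 60/169 -4968/8281 6/49 -8 0 N
1 120/653 24/113 -29232/73789 60/653 -8 -1 W
2 30/113 30/149 -7860/16837 15/113 -7 -1 S
3 120/289 40/123 -26320/35547 60/289 -7 0 E
4 12/49 60/169 -4968/8281 6/49 -8 0 N
final -8 -1 W

n=0: pose=(-8,0,N); sL=12/49, sR=60/169; mL=-4968/8281, mR=6/49; mL+mR=-3954/8281 → advance -1; mR−mL=5982/8281 → turn +1·90°
n=1: pose=(-8,-1,W); sL=120/653, sR=24/113; mL=-29232/73789, mR=60/653; mL+mR=-22452/73789 → advance -1; mR−mL=36012/73789 → turn +1·90°
n=2: pose=(-7,-1,S); sL=30/113, sR=30/149; mL=-7860/16837, mR=15/113; mL+mR=-5625/16837 → advance -1; mR−mL=10095/16837 → turn +1·90°
n=3: pose=(-7,0,E); sL=120/289, sR=40/123; mL=-26320/35547, mR=60/289; mL+mR=-18940/35547 → advance -1; mR−mL=33700/35547 → turn +1·90°
n=4: pose=(-8,0,N); sL=12/49, sR=60/169; mL=-4968/8281, mR=6/49; mL+mR=-3954/8281 → advance -1; mR−mL=5982/8281 → turn +1·90°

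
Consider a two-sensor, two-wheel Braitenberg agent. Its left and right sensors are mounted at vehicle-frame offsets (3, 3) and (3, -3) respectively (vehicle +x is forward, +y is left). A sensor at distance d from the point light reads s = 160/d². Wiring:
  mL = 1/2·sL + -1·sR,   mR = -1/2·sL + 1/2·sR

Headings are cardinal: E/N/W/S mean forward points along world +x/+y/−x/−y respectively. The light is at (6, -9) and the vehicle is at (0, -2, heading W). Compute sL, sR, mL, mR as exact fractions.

160/97 160/181 -1040/17557 -6720/17557

left sensor world pos  = (-3, -5); dL² = 97
right sensor world pos = (-3, 1); dR² = 181
sL = 160/97 = 160/97
sR = 160/181 = 160/181
mL = 1/2·sL + -1·sR = -1040/17557
mR = -1/2·sL + 1/2·sR = -6720/17557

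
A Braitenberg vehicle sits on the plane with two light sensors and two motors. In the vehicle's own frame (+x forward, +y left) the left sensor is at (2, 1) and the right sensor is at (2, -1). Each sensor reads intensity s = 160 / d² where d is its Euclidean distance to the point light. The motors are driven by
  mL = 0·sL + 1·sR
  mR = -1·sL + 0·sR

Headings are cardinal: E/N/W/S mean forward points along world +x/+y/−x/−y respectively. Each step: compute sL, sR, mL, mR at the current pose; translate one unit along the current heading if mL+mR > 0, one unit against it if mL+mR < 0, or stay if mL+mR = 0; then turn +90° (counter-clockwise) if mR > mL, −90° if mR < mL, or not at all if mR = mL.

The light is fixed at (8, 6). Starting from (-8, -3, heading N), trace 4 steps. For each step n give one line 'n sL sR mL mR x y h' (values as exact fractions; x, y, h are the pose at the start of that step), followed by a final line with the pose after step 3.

n=0: pose=(-8,-3,N); sL=80/169, sR=80/137; mL=80/137, mR=-80/169; mL+mR=2560/23153 → advance +1; mR−mL=-24480/23153 → turn -1·90°
n=1: pose=(-8,-2,E); sL=32/49, sR=160/277; mL=160/277, mR=-32/49; mL+mR=-1024/13573 → advance -1; mR−mL=-16704/13573 → turn -1·90°
n=2: pose=(-9,-2,S); sL=40/89, sR=20/53; mL=20/53, mR=-40/89; mL+mR=-340/4717 → advance -1; mR−mL=-3900/4717 → turn -1·90°
n=3: pose=(-9,-1,W); sL=32/85, sR=160/397; mL=160/397, mR=-32/85; mL+mR=896/33745 → advance +1; mR−mL=-26304/33745 → turn -1·90°

0 80/169 80/137 80/137 -80/169 -8 -3 N
1 32/49 160/277 160/277 -32/49 -8 -2 E
2 40/89 20/53 20/53 -40/89 -9 -2 S
3 32/85 160/397 160/397 -32/85 -9 -1 W
final -10 -1 N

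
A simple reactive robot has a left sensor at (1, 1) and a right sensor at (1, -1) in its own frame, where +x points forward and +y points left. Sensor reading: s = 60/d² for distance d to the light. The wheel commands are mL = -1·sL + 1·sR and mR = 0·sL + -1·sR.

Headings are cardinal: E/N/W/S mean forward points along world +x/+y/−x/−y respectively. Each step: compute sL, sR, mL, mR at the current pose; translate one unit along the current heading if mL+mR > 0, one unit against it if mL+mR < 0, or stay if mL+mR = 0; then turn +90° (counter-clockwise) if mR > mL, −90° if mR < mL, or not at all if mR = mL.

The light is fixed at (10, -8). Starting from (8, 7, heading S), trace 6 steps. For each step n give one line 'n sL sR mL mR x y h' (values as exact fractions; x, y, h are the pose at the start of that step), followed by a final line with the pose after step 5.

0 60/197 12/41 -96/8077 -12/41 8 7 S
1 10/39 30/149 -320/5811 -30/149 8 8 W
2 60/293 60/289 240/84677 -60/289 9 8 N
3 15/64 15/49 225/3136 -15/49 9 7 E
4 60/197 12/41 -96/8077 -12/41 8 7 S
5 10/39 30/149 -320/5811 -30/149 8 8 W
final 9 8 N

n=0: pose=(8,7,S); sL=60/197, sR=12/41; mL=-96/8077, mR=-12/41; mL+mR=-60/197 → advance -1; mR−mL=-2268/8077 → turn -1·90°
n=1: pose=(8,8,W); sL=10/39, sR=30/149; mL=-320/5811, mR=-30/149; mL+mR=-10/39 → advance -1; mR−mL=-850/5811 → turn -1·90°
n=2: pose=(9,8,N); sL=60/293, sR=60/289; mL=240/84677, mR=-60/289; mL+mR=-60/293 → advance -1; mR−mL=-17820/84677 → turn -1·90°
n=3: pose=(9,7,E); sL=15/64, sR=15/49; mL=225/3136, mR=-15/49; mL+mR=-15/64 → advance -1; mR−mL=-1185/3136 → turn -1·90°
n=4: pose=(8,7,S); sL=60/197, sR=12/41; mL=-96/8077, mR=-12/41; mL+mR=-60/197 → advance -1; mR−mL=-2268/8077 → turn -1·90°
n=5: pose=(8,8,W); sL=10/39, sR=30/149; mL=-320/5811, mR=-30/149; mL+mR=-10/39 → advance -1; mR−mL=-850/5811 → turn -1·90°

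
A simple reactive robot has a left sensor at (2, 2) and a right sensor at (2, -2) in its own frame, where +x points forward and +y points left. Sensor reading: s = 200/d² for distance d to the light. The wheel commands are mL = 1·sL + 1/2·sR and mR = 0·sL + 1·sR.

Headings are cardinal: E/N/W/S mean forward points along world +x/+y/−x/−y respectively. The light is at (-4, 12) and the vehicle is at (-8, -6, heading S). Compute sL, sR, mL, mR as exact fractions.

50/101 50/109 7975/11009 50/109

left sensor world pos  = (-6, -8); dL² = 404
right sensor world pos = (-10, -8); dR² = 436
sL = 200/404 = 50/101
sR = 200/436 = 50/109
mL = 1·sL + 1/2·sR = 7975/11009
mR = 0·sL + 1·sR = 50/109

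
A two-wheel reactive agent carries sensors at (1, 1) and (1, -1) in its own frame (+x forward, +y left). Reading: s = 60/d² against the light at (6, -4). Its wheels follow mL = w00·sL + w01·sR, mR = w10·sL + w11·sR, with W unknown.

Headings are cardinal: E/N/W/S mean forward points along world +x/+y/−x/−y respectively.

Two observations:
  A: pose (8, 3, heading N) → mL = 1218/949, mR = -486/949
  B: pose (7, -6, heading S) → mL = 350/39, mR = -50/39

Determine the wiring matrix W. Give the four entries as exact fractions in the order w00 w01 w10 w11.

1/2 1 -1 1/2

obs A: pose=(8,3,N) → sL=12/13, sR=60/73, mL=1218/949, mR=-486/949
obs B: pose=(7,-6,S) → sL=60/13, sR=20/3, mL=350/39, mR=-50/39
sensor matrix S = [[12/13, 60/73], [60/13, 20/3]]; det S = 2240/949
solve [mL_A; mL_B] = S·[w00; w01] and [mR_A; mR_B] = S·[w10; w11]:
  w00 = 1/2, w01 = 1, w10 = -1, w11 = 1/2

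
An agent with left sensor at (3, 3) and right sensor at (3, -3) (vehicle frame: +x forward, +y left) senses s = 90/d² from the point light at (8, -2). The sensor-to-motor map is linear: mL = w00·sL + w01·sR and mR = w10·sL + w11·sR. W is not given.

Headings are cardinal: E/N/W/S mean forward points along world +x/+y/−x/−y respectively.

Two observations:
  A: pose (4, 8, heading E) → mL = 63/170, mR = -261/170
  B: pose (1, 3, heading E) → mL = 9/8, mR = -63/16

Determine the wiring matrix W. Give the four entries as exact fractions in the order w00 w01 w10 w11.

-1 1/2 1/2 -1

obs A: pose=(4,8,E) → sL=9/17, sR=9/5, mL=63/170, mR=-261/170
obs B: pose=(1,3,E) → sL=9/8, sR=9/2, mL=9/8, mR=-63/16
sensor matrix S = [[9/17, 9/5], [9/8, 9/2]]; det S = 243/680
solve [mL_A; mL_B] = S·[w00; w01] and [mR_A; mR_B] = S·[w10; w11]:
  w00 = -1, w01 = 1/2, w10 = 1/2, w11 = -1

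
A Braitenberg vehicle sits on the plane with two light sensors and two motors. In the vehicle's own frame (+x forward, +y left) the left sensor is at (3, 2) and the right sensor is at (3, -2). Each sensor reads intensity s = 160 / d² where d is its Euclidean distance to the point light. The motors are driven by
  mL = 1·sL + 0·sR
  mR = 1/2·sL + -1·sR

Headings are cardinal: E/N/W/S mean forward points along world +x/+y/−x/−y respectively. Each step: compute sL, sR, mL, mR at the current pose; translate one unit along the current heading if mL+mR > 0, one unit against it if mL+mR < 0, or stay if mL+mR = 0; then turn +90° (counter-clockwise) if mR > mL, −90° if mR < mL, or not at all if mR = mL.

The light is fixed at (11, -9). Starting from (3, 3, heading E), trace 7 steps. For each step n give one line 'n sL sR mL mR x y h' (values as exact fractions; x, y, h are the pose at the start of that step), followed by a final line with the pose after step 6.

0 160/221 32/25 160/221 -5072/5525 3 3 E
1 16/13 80/101 16/13 -232/1313 2 3 S
2 32/45 160/313 32/45 -2192/14085 2 2 W
3 8/17 8/13 8/17 -84/221 1 2 N
4 32/49 160/149 32/49 -5456/7301 1 3 E
5 80/81 16/25 80/81 -296/2025 0 3 S
6 160/277 32/73 160/277 -3024/20221 0 2 W
final -1 2 N

n=0: pose=(3,3,E); sL=160/221, sR=32/25; mL=160/221, mR=-5072/5525; mL+mR=-1072/5525 → advance -1; mR−mL=-9072/5525 → turn -1·90°
n=1: pose=(2,3,S); sL=16/13, sR=80/101; mL=16/13, mR=-232/1313; mL+mR=1384/1313 → advance +1; mR−mL=-1848/1313 → turn -1·90°
n=2: pose=(2,2,W); sL=32/45, sR=160/313; mL=32/45, mR=-2192/14085; mL+mR=2608/4695 → advance +1; mR−mL=-12208/14085 → turn -1·90°
n=3: pose=(1,2,N); sL=8/17, sR=8/13; mL=8/17, mR=-84/221; mL+mR=20/221 → advance +1; mR−mL=-188/221 → turn -1·90°
n=4: pose=(1,3,E); sL=32/49, sR=160/149; mL=32/49, mR=-5456/7301; mL+mR=-688/7301 → advance -1; mR−mL=-10224/7301 → turn -1·90°
n=5: pose=(0,3,S); sL=80/81, sR=16/25; mL=80/81, mR=-296/2025; mL+mR=568/675 → advance +1; mR−mL=-2296/2025 → turn -1·90°
n=6: pose=(0,2,W); sL=160/277, sR=32/73; mL=160/277, mR=-3024/20221; mL+mR=8656/20221 → advance +1; mR−mL=-14704/20221 → turn -1·90°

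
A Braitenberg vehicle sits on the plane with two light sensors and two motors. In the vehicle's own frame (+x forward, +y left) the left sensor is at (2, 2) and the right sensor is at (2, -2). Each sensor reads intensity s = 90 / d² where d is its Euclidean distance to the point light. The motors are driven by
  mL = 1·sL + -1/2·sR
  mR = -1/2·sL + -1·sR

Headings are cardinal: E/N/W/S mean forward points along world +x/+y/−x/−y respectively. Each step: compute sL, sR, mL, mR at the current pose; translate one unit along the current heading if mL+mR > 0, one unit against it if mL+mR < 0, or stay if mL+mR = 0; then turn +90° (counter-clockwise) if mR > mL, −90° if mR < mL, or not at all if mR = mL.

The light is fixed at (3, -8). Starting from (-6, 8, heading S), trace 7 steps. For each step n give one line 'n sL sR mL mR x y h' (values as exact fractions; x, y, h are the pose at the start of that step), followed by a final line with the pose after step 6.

n=0: pose=(-6,8,S); sL=18/49, sR=90/317; mL=3501/15533, mR=-7263/15533; mL+mR=-3762/15533 → advance -1; mR−mL=-10764/15533 → turn -1·90°
n=1: pose=(-6,9,W); sL=45/173, sR=45/241; mL=13905/83386, mR=-26415/83386; mL+mR=-6255/41693 → advance -1; mR−mL=-20160/41693 → turn -1·90°
n=2: pose=(-5,9,N); sL=90/461, sR=90/397; mL=14985/183017, mR=-59355/183017; mL+mR=-44370/183017 → advance -1; mR−mL=-74340/183017 → turn -1·90°
n=3: pose=(-5,8,E); sL=1/4, sR=45/116; mL=13/232, mR=-119/232; mL+mR=-53/116 → advance -1; mR−mL=-33/58 → turn -1·90°
n=4: pose=(-6,8,S); sL=18/49, sR=90/317; mL=3501/15533, mR=-7263/15533; mL+mR=-3762/15533 → advance -1; mR−mL=-10764/15533 → turn -1·90°
n=5: pose=(-6,9,W); sL=45/173, sR=45/241; mL=13905/83386, mR=-26415/83386; mL+mR=-6255/41693 → advance -1; mR−mL=-20160/41693 → turn -1·90°
n=6: pose=(-5,9,N); sL=90/461, sR=90/397; mL=14985/183017, mR=-59355/183017; mL+mR=-44370/183017 → advance -1; mR−mL=-74340/183017 → turn -1·90°

0 18/49 90/317 3501/15533 -7263/15533 -6 8 S
1 45/173 45/241 13905/83386 -26415/83386 -6 9 W
2 90/461 90/397 14985/183017 -59355/183017 -5 9 N
3 1/4 45/116 13/232 -119/232 -5 8 E
4 18/49 90/317 3501/15533 -7263/15533 -6 8 S
5 45/173 45/241 13905/83386 -26415/83386 -6 9 W
6 90/461 90/397 14985/183017 -59355/183017 -5 9 N
final -5 8 E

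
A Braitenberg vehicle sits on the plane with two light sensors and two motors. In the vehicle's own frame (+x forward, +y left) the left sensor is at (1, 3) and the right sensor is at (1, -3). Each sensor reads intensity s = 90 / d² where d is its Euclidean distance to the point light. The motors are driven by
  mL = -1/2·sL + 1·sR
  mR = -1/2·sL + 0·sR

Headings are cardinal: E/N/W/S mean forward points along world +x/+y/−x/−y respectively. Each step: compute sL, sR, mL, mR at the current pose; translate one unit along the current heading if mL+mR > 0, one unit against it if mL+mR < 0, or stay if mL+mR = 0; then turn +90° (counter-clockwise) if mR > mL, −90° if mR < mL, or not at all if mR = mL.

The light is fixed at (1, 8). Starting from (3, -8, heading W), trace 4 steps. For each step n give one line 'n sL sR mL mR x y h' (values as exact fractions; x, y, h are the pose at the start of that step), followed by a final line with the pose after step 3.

0 45/181 9/17 2493/6154 -45/362 3 -8 W
1 90/229 90/241 9765/55189 -45/229 2 -8 N
2 9/20 45/202 -9/4040 -9/40 2 -9 E
3 10/37 10/37 5/37 -5/37 1 -9 S
final 1 -9 W

n=0: pose=(3,-8,W); sL=45/181, sR=9/17; mL=2493/6154, mR=-45/362; mL+mR=864/3077 → advance +1; mR−mL=-9/17 → turn -1·90°
n=1: pose=(2,-8,N); sL=90/229, sR=90/241; mL=9765/55189, mR=-45/229; mL+mR=-1080/55189 → advance -1; mR−mL=-90/241 → turn -1·90°
n=2: pose=(2,-9,E); sL=9/20, sR=45/202; mL=-9/4040, mR=-9/40; mL+mR=-459/2020 → advance -1; mR−mL=-45/202 → turn -1·90°
n=3: pose=(1,-9,S); sL=10/37, sR=10/37; mL=5/37, mR=-5/37; mL+mR=0 → advance +0; mR−mL=-10/37 → turn -1·90°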